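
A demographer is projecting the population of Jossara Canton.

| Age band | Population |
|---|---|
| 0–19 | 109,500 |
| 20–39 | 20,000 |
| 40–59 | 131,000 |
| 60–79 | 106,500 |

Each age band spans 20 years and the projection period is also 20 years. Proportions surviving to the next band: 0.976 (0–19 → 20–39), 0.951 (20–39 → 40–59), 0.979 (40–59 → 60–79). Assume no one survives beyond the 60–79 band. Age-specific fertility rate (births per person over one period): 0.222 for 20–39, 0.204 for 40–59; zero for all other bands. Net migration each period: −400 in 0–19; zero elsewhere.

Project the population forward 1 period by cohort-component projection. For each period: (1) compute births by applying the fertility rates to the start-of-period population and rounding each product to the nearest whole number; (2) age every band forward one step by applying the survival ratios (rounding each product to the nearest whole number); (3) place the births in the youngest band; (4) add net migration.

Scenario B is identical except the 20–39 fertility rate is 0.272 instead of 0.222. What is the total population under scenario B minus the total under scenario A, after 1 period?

1000

(Bands numbered youngest = 1 to oldest = 4.)
[period 1]
Births: 20000 × 0.222 = 4440, 131000 × 0.204 = 26724 ⇒ total 31164
Band 2: 109500 × 0.976 = 106872
Band 3: 20000 × 0.951 = 19020
Band 4: 131000 × 0.979 = 128249
Net migration: Band 1 − 400 → 30764
Giving 30764 / 106872 / 19020 / 128249.
Scenario A total after 1 period: 284905
Scenario B projection —
[period 1]
Births: 20000 × 0.272 = 5440, 131000 × 0.204 = 26724 ⇒ total 32164
Band 2: 109500 × 0.976 = 106872
Band 3: 20000 × 0.951 = 19020
Band 4: 131000 × 0.979 = 128249
Net migration: Band 1 − 400 → 31764
Giving 31764 / 106872 / 19020 / 128249.
Scenario B total after 1 period: 285905
Difference B − A = 285905 − 284905 = 1000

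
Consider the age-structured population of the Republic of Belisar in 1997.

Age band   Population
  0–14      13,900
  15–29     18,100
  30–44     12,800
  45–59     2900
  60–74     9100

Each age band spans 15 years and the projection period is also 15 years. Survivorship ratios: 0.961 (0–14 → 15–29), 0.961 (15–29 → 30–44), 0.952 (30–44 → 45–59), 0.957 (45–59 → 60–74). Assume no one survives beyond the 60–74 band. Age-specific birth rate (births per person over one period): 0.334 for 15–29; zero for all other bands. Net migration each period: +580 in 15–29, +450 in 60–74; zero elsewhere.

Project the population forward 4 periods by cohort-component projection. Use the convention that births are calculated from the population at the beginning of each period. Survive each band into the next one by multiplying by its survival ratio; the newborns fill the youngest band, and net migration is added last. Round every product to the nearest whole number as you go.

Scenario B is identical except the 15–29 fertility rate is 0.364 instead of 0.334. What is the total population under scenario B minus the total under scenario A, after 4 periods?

Call the bands 1 to 5, youngest first.
— Period 1 —
Births: 18100 × 0.334 = 6045
Band 2: 13900 × 0.961 = 13358
Band 3: 18100 × 0.961 = 17394
Band 4: 12800 × 0.952 = 12186
Band 5: 2900 × 0.957 = 2775
Net migration: Band 2 + 580 → 13938; Band 5 + 450 → 3225
Population now: 0–14=6045, 15–29=13938, 30–44=17394, 45–59=12186, 60–74=3225
— Period 2 —
Births: 13938 × 0.334 = 4655
Band 2: 6045 × 0.961 = 5809
Band 3: 13938 × 0.961 = 13394
Band 4: 17394 × 0.952 = 16559
Band 5: 12186 × 0.957 = 11662
Net migration: Band 2 + 580 → 6389; Band 5 + 450 → 12112
Population now: 0–14=4655, 15–29=6389, 30–44=13394, 45–59=16559, 60–74=12112
— Period 3 —
Births: 6389 × 0.334 = 2134
Band 2: 4655 × 0.961 = 4473
Band 3: 6389 × 0.961 = 6140
Band 4: 13394 × 0.952 = 12751
Band 5: 16559 × 0.957 = 15847
Net migration: Band 2 + 580 → 5053; Band 5 + 450 → 16297
Population now: 0–14=2134, 15–29=5053, 30–44=6140, 45–59=12751, 60–74=16297
— Period 4 —
Births: 5053 × 0.334 = 1688
Band 2: 2134 × 0.961 = 2051
Band 3: 5053 × 0.961 = 4856
Band 4: 6140 × 0.952 = 5845
Band 5: 12751 × 0.957 = 12203
Net migration: Band 2 + 580 → 2631; Band 5 + 450 → 12653
Population now: 0–14=1688, 15–29=2631, 30–44=4856, 45–59=5845, 60–74=12653
Scenario A total after 4 periods: 27673
Scenario B projection —
— Period 1 —
Births: 18100 × 0.364 = 6588
Band 2: 13900 × 0.961 = 13358
Band 3: 18100 × 0.961 = 17394
Band 4: 12800 × 0.952 = 12186
Band 5: 2900 × 0.957 = 2775
Net migration: Band 2 + 580 → 13938; Band 5 + 450 → 3225
Population now: 0–14=6588, 15–29=13938, 30–44=17394, 45–59=12186, 60–74=3225
— Period 2 —
Births: 13938 × 0.364 = 5073
Band 2: 6588 × 0.961 = 6331
Band 3: 13938 × 0.961 = 13394
Band 4: 17394 × 0.952 = 16559
Band 5: 12186 × 0.957 = 11662
Net migration: Band 2 + 580 → 6911; Band 5 + 450 → 12112
Population now: 0–14=5073, 15–29=6911, 30–44=13394, 45–59=16559, 60–74=12112
— Period 3 —
Births: 6911 × 0.364 = 2516
Band 2: 5073 × 0.961 = 4875
Band 3: 6911 × 0.961 = 6641
Band 4: 13394 × 0.952 = 12751
Band 5: 16559 × 0.957 = 15847
Net migration: Band 2 + 580 → 5455; Band 5 + 450 → 16297
Population now: 0–14=2516, 15–29=5455, 30–44=6641, 45–59=12751, 60–74=16297
— Period 4 —
Births: 5455 × 0.364 = 1986
Band 2: 2516 × 0.961 = 2418
Band 3: 5455 × 0.961 = 5242
Band 4: 6641 × 0.952 = 6322
Band 5: 12751 × 0.957 = 12203
Net migration: Band 2 + 580 → 2998; Band 5 + 450 → 12653
Population now: 0–14=1986, 15–29=2998, 30–44=5242, 45–59=6322, 60–74=12653
Scenario B total after 4 periods: 29201
Difference B − A = 29201 − 27673 = 1528

1528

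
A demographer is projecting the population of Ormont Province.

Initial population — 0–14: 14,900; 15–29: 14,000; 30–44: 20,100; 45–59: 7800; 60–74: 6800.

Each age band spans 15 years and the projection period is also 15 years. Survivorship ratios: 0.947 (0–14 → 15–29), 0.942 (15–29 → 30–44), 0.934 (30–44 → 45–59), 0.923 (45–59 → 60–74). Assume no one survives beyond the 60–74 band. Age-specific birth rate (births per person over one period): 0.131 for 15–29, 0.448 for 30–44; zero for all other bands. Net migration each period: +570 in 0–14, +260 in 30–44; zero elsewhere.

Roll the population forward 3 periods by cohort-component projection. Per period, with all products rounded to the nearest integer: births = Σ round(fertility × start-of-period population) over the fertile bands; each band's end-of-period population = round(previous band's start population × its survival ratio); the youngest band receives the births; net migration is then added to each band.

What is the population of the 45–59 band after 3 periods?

12658

Period 1.
Births: 14000 × 0.131 = 1834 ; 20100 × 0.448 = 9005 → total 10839
15–29: 14900 × 0.947 = 14110
30–44: 14000 × 0.942 = 13188
45–59: 20100 × 0.934 = 18773
60–74: 7800 × 0.923 = 7199
Net migration: 0–14 + 570 → 11409; 30–44 + 260 → 13448
Giving 11409 / 14110 / 13448 / 18773 / 7199.
Period 2.
Births: 14110 × 0.131 = 1848 ; 13448 × 0.448 = 6025 → total 7873
15–29: 11409 × 0.947 = 10804
30–44: 14110 × 0.942 = 13292
45–59: 13448 × 0.934 = 12560
60–74: 18773 × 0.923 = 17327
Net migration: 0–14 + 570 → 8443; 30–44 + 260 → 13552
Giving 8443 / 10804 / 13552 / 12560 / 17327.
Period 3.
Births: 10804 × 0.131 = 1415 ; 13552 × 0.448 = 6071 → total 7486
15–29: 8443 × 0.947 = 7996
30–44: 10804 × 0.942 = 10177
45–59: 13552 × 0.934 = 12658
60–74: 12560 × 0.923 = 11593
Net migration: 0–14 + 570 → 8056; 30–44 + 260 → 10437
Giving 8056 / 7996 / 10437 / 12658 / 11593.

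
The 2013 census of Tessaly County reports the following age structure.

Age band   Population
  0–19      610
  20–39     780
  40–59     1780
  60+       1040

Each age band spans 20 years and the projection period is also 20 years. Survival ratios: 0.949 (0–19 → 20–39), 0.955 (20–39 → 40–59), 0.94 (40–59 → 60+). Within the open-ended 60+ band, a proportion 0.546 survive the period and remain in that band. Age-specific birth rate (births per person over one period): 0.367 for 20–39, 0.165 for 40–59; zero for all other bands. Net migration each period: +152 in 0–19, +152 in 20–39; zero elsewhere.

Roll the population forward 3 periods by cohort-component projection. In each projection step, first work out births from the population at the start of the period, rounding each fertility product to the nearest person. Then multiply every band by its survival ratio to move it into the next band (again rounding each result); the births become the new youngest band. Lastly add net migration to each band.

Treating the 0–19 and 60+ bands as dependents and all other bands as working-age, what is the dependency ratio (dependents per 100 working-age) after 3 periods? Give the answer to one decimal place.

Period 1:
Births: 780 × 0.367 = 286, 1780 × 0.165 = 294 → 580
20–39: 610 × 0.949 = 579
40–59: 780 × 0.955 = 745
60+: 1780 × 0.94 + 1040 × 0.546 = 1673 + 568 = 2241
Net migration: 0–19 + 152 → 732; 20–39 + 152 → 731
Giving 732 / 731 / 745 / 2241.
Period 2:
Births: 731 × 0.367 = 268, 745 × 0.165 = 123 → 391
20–39: 732 × 0.949 = 695
40–59: 731 × 0.955 = 698
60+: 745 × 0.94 + 2241 × 0.546 = 700 + 1224 = 1924
Net migration: 0–19 + 152 → 543; 20–39 + 152 → 847
Giving 543 / 847 / 698 / 1924.
Period 3:
Births: 847 × 0.367 = 311, 698 × 0.165 = 115 → 426
20–39: 543 × 0.949 = 515
40–59: 847 × 0.955 = 809
60+: 698 × 0.94 + 1924 × 0.546 = 656 + 1051 = 1707
Net migration: 0–19 + 152 → 578; 20–39 + 152 → 667
Giving 578 / 667 / 809 / 1707.
Dependents (band 0–19 + band 60+) = 578 + 1707 = 2285; working-age = 1476; ratio = 2285/1476 × 100 = 154.8

154.8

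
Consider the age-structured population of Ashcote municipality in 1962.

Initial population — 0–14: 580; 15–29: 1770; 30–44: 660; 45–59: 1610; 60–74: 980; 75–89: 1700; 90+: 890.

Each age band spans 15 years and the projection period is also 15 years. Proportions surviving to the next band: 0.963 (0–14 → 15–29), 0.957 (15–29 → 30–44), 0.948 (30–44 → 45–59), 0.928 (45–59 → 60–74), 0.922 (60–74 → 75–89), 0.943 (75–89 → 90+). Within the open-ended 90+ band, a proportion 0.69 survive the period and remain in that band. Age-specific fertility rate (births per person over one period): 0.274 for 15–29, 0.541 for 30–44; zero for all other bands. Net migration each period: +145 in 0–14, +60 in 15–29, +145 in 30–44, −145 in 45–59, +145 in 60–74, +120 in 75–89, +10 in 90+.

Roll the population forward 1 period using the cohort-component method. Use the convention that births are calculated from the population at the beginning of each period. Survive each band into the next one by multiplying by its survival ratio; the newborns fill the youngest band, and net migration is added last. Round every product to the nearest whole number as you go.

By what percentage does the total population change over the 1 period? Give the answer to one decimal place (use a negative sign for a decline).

7.6

Numbering the bands 1..7 from youngest to oldest:
After projecting period 1:
Births: 1770 × 0.274 = 485  |  660 × 0.541 = 357 → 842
Band 2: 580 × 0.963 = 559
Band 3: 1770 × 0.957 = 1694
Band 4: 660 × 0.948 = 626
Band 5: 1610 × 0.928 = 1494
Band 6: 980 × 0.922 = 904
Band 7: 1700 × 0.943 + 890 × 0.69 = 1603 + 614 = 2217
Net migration: Band 1 + 145 → 987; Band 2 + 60 → 619; Band 3 + 145 → 1839; Band 4 − 145 → 481; Band 5 + 145 → 1639; Band 6 + 120 → 1024; Band 7 + 10 → 2227
End of period: [987, 619, 1839, 481, 1639, 1024, 2227]
Total: 8190 → 8816; change = 626; percentage change = 7.6%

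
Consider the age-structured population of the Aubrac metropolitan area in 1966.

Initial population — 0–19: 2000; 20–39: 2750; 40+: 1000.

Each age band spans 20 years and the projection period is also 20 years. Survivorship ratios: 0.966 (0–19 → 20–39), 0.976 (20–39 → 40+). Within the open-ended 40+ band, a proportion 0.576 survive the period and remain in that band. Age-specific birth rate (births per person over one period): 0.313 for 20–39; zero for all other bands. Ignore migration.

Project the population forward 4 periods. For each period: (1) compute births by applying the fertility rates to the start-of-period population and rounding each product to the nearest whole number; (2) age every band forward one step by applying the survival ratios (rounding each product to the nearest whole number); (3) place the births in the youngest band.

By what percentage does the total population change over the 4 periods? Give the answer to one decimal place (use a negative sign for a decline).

-52.7

After projecting period 1:
Births: 2750 × 0.313 = 861
20–39: 2000 × 0.966 = 1932
40+: 2750 × 0.976 + 1000 × 0.576 = 2684 + 576 = 3260
Giving 861 / 1932 / 3260.
After projecting period 2:
Births: 1932 × 0.313 = 605
20–39: 861 × 0.966 = 832
40+: 1932 × 0.976 + 3260 × 0.576 = 1886 + 1878 = 3764
Giving 605 / 832 / 3764.
After projecting period 3:
Births: 832 × 0.313 = 260
20–39: 605 × 0.966 = 584
40+: 832 × 0.976 + 3764 × 0.576 = 812 + 2168 = 2980
Giving 260 / 584 / 2980.
After projecting period 4:
Births: 584 × 0.313 = 183
20–39: 260 × 0.966 = 251
40+: 584 × 0.976 + 2980 × 0.576 = 570 + 1716 = 2286
Giving 183 / 251 / 2286.
Total: 5750 → 2720; change = -3030; percentage change = -52.7%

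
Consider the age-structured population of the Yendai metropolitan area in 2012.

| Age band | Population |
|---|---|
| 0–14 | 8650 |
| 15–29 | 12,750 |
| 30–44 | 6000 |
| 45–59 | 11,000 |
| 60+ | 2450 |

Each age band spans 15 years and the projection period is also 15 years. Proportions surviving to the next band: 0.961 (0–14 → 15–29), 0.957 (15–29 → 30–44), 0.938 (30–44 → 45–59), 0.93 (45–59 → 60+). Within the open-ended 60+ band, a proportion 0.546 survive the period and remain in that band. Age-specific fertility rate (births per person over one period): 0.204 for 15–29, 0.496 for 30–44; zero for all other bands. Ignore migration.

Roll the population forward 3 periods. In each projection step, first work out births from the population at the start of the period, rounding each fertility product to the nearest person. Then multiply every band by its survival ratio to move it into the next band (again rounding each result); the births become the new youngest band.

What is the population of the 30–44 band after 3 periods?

5129

Call the groups 1 to 5, youngest first.
Period 1.
Births: 12750 × 0.204 = 2601 ; 6000 × 0.496 = 2976 — total 5577
Group 2: 8650 × 0.961 = 8313
Group 3: 12750 × 0.957 = 12202
Group 4: 6000 × 0.938 = 5628
Group 5: 11000 × 0.93 + 2450 × 0.546 = 10230 + 1338 = 11568
Giving 5577 / 8313 / 12202 / 5628 / 11568.
Period 2.
Births: 8313 × 0.204 = 1696 ; 12202 × 0.496 = 6052 — total 7748
Group 2: 5577 × 0.961 = 5359
Group 3: 8313 × 0.957 = 7956
Group 4: 12202 × 0.938 = 11445
Group 5: 5628 × 0.93 + 11568 × 0.546 = 5234 + 6316 = 11550
Giving 7748 / 5359 / 7956 / 11445 / 11550.
Period 3.
Births: 5359 × 0.204 = 1093 ; 7956 × 0.496 = 3946 — total 5039
Group 2: 7748 × 0.961 = 7446
Group 3: 5359 × 0.957 = 5129
Group 4: 7956 × 0.938 = 7463
Group 5: 11445 × 0.93 + 11550 × 0.546 = 10644 + 6306 = 16950
Giving 5039 / 7446 / 5129 / 7463 / 16950.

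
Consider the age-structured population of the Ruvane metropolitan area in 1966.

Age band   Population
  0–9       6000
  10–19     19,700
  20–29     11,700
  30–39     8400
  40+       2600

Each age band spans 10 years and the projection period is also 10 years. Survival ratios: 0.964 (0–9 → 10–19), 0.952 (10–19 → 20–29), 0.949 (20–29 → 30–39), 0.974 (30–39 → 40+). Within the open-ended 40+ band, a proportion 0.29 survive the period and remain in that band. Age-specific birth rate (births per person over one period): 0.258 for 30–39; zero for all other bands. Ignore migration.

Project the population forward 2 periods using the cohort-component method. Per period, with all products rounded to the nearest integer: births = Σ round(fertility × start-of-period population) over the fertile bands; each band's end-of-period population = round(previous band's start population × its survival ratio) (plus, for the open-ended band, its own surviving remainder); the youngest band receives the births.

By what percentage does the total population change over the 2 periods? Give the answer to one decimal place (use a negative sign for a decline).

-13.9

(Bands numbered youngest = 1 to oldest = 5.)
— Period 1 —
Births: 8400 × 0.258 = 2167
Band 2: 6000 × 0.964 = 5784
Band 3: 19700 × 0.952 = 18754
Band 4: 11700 × 0.949 = 11103
Band 5: 8400 × 0.974 + 2600 × 0.29 = 8182 + 754 = 8936
End of period: [2167, 5784, 18754, 11103, 8936]
— Period 2 —
Births: 11103 × 0.258 = 2865
Band 2: 2167 × 0.964 = 2089
Band 3: 5784 × 0.952 = 5506
Band 4: 18754 × 0.949 = 17798
Band 5: 11103 × 0.974 + 8936 × 0.29 = 10814 + 2591 = 13405
End of period: [2865, 2089, 5506, 17798, 13405]
Total: 48400 → 41663; change = -6737; percentage change = -13.9%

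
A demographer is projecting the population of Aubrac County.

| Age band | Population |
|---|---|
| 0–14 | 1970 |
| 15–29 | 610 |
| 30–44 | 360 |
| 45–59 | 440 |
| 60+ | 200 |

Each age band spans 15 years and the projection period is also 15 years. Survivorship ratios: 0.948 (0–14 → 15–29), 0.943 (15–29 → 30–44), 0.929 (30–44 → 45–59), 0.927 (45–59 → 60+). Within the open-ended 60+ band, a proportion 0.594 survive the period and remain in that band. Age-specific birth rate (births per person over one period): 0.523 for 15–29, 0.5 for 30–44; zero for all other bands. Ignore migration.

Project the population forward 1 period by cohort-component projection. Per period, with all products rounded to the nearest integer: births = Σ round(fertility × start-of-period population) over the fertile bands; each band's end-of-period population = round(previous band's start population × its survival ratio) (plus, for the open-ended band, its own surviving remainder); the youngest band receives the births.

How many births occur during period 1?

499

Call the bands 1 to 5, youngest first.
After projecting period 1:
Births: 610 * 0.523 = 319 ; 360 * 0.5 = 180 — total 499
Band 2: 1970 * 0.948 = 1868
Band 3: 610 * 0.943 = 575
Band 4: 360 * 0.929 = 334
Band 5: 440 * 0.927 + 200 * 0.594 = 408 + 119 = 527
→ [499, 1868, 575, 334, 527]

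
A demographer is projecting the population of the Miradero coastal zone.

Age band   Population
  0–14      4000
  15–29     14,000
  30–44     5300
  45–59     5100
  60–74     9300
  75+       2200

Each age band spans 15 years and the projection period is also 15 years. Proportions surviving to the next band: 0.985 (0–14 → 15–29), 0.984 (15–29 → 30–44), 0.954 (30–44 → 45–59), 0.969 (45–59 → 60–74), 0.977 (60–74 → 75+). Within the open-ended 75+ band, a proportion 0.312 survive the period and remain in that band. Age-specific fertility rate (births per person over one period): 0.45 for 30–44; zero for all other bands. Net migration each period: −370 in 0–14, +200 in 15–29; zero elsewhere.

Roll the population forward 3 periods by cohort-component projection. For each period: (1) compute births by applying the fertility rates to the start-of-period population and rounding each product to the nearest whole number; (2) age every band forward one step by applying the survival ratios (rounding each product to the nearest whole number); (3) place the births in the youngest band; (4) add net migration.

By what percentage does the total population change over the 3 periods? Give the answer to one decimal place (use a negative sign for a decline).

-16.2

— Period 1 —
Births: 5300 × 0.45 = 2385
15–29: 4000 × 0.985 = 3940
30–44: 14000 × 0.984 = 13776
45–59: 5300 × 0.954 = 5056
60–74: 5100 × 0.969 = 4942
75+: 9300 × 0.977 + 2200 × 0.312 = 9086 + 686 = 9772
Net migration: 0–14 − 370 → 2015; 15–29 + 200 → 4140
Population now: 0–14=2015, 15–29=4140, 30–44=13776, 45–59=5056, 60–74=4942, 75+=9772
— Period 2 —
Births: 13776 × 0.45 = 6199
15–29: 2015 × 0.985 = 1985
30–44: 4140 × 0.984 = 4074
45–59: 13776 × 0.954 = 13142
60–74: 5056 × 0.969 = 4899
75+: 4942 × 0.977 + 9772 × 0.312 = 4828 + 3049 = 7877
Net migration: 0–14 − 370 → 5829; 15–29 + 200 → 2185
Population now: 0–14=5829, 15–29=2185, 30–44=4074, 45–59=13142, 60–74=4899, 75+=7877
— Period 3 —
Births: 4074 × 0.45 = 1833
15–29: 5829 × 0.985 = 5742
30–44: 2185 × 0.984 = 2150
45–59: 4074 × 0.954 = 3887
60–74: 13142 × 0.969 = 12735
75+: 4899 × 0.977 + 7877 × 0.312 = 4786 + 2458 = 7244
Net migration: 0–14 − 370 → 1463; 15–29 + 200 → 5942
Population now: 0–14=1463, 15–29=5942, 30–44=2150, 45–59=3887, 60–74=12735, 75+=7244
Total: 39900 → 33421; change = -6479; percentage change = -16.2%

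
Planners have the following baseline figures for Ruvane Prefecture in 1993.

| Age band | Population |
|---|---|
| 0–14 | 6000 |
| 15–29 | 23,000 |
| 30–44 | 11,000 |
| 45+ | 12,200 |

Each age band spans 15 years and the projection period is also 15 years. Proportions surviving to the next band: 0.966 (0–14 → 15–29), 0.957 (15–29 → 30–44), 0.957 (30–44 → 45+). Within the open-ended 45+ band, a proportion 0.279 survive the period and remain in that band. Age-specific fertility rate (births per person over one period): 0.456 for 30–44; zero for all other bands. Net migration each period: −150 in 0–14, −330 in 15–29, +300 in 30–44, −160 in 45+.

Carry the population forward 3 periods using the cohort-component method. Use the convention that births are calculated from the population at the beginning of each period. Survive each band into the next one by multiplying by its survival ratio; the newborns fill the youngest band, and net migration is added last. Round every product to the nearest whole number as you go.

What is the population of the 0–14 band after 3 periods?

2372

[period 1]
Births: 11000 × 0.456 = 5016
15–29: 6000 × 0.966 = 5796
30–44: 23000 × 0.957 = 22011
45+: 11000 × 0.957 + 12200 × 0.279 = 10527 + 3404 = 13931
Net migration: 0–14 − 150 → 4866; 15–29 − 330 → 5466; 30–44 + 300 → 22311; 45+ − 160 → 13771
Giving 4866 / 5466 / 22311 / 13771.
[period 2]
Births: 22311 × 0.456 = 10174
15–29: 4866 × 0.966 = 4701
30–44: 5466 × 0.957 = 5231
45+: 22311 × 0.957 + 13771 × 0.279 = 21352 + 3842 = 25194
Net migration: 0–14 − 150 → 10024; 15–29 − 330 → 4371; 30–44 + 300 → 5531; 45+ − 160 → 25034
Giving 10024 / 4371 / 5531 / 25034.
[period 3]
Births: 5531 × 0.456 = 2522
15–29: 10024 × 0.966 = 9683
30–44: 4371 × 0.957 = 4183
45+: 5531 × 0.957 + 25034 × 0.279 = 5293 + 6984 = 12277
Net migration: 0–14 − 150 → 2372; 15–29 − 330 → 9353; 30–44 + 300 → 4483; 45+ − 160 → 12117
Giving 2372 / 9353 / 4483 / 12117.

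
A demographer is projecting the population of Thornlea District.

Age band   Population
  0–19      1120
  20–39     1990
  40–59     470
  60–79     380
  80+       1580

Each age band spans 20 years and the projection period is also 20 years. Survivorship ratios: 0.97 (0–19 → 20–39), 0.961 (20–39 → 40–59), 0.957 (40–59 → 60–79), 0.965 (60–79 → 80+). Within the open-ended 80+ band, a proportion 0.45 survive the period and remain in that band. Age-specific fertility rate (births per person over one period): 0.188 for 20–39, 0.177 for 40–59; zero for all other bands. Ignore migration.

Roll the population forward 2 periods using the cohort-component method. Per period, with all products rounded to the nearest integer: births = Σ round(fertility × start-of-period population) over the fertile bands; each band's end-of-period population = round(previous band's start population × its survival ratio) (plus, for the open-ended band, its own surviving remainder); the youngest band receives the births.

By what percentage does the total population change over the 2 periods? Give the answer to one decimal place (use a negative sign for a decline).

-13.8

(Bands numbered youngest = 1 to oldest = 5.)
After projecting period 1:
Births: 1990 × 0.188 = 374 ; 470 × 0.177 = 83 → total 457
Band 2: 1120 × 0.97 = 1086
Band 3: 1990 × 0.961 = 1912
Band 4: 470 × 0.957 = 450
Band 5: 380 × 0.965 + 1580 × 0.45 = 367 + 711 = 1078
Population now: 0–19=457, 20–39=1086, 40–59=1912, 60–79=450, 80+=1078
After projecting period 2:
Births: 1086 × 0.188 = 204 ; 1912 × 0.177 = 338 → total 542
Band 2: 457 × 0.97 = 443
Band 3: 1086 × 0.961 = 1044
Band 4: 1912 × 0.957 = 1830
Band 5: 450 × 0.965 + 1078 × 0.45 = 434 + 485 = 919
Population now: 0–19=542, 20–39=443, 40–59=1044, 60–79=1830, 80+=919
Total: 5540 → 4778; change = -762; percentage change = -13.8%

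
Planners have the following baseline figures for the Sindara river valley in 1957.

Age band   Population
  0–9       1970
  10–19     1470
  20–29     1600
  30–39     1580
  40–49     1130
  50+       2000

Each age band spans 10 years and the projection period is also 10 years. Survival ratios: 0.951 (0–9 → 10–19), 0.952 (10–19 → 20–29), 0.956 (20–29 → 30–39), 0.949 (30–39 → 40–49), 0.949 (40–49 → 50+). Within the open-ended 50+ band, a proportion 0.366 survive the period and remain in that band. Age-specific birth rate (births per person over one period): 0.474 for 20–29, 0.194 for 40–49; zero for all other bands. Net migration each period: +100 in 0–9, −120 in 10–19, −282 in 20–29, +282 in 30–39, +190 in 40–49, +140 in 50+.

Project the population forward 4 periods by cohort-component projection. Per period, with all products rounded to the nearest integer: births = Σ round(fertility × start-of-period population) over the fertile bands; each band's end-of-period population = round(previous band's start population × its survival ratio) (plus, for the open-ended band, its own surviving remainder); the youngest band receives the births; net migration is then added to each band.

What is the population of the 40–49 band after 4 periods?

1716

— Period 1 —
Births: 1600 × 0.474 = 758, 1130 × 0.194 = 219 — total 977
10–19: 1970 × 0.951 = 1873
20–29: 1470 × 0.952 = 1399
30–39: 1600 × 0.956 = 1530
40–49: 1580 × 0.949 = 1499
50+: 1130 × 0.949 + 2000 × 0.366 = 1072 + 732 = 1804
Net migration: 0–9 + 100 → 1077; 10–19 − 120 → 1753; 20–29 − 282 → 1117; 30–39 + 282 → 1812; 40–49 + 190 → 1689; 50+ + 140 → 1944
Population now: 0–9=1077, 10–19=1753, 20–29=1117, 30–39=1812, 40–49=1689, 50+=1944
— Period 2 —
Births: 1117 × 0.474 = 529, 1689 × 0.194 = 328 — total 857
10–19: 1077 × 0.951 = 1024
20–29: 1753 × 0.952 = 1669
30–39: 1117 × 0.956 = 1068
40–49: 1812 × 0.949 = 1720
50+: 1689 × 0.949 + 1944 × 0.366 = 1603 + 712 = 2315
Net migration: 0–9 + 100 → 957; 10–19 − 120 → 904; 20–29 − 282 → 1387; 30–39 + 282 → 1350; 40–49 + 190 → 1910; 50+ + 140 → 2455
Population now: 0–9=957, 10–19=904, 20–29=1387, 30–39=1350, 40–49=1910, 50+=2455
— Period 3 —
Births: 1387 × 0.474 = 657, 1910 × 0.194 = 371 — total 1028
10–19: 957 × 0.951 = 910
20–29: 904 × 0.952 = 861
30–39: 1387 × 0.956 = 1326
40–49: 1350 × 0.949 = 1281
50+: 1910 × 0.949 + 2455 × 0.366 = 1813 + 899 = 2712
Net migration: 0–9 + 100 → 1128; 10–19 − 120 → 790; 20–29 − 282 → 579; 30–39 + 282 → 1608; 40–49 + 190 → 1471; 50+ + 140 → 2852
Population now: 0–9=1128, 10–19=790, 20–29=579, 30–39=1608, 40–49=1471, 50+=2852
— Period 4 —
Births: 579 × 0.474 = 274, 1471 × 0.194 = 285 — total 559
10–19: 1128 × 0.951 = 1073
20–29: 790 × 0.952 = 752
30–39: 579 × 0.956 = 554
40–49: 1608 × 0.949 = 1526
50+: 1471 × 0.949 + 2852 × 0.366 = 1396 + 1044 = 2440
Net migration: 0–9 + 100 → 659; 10–19 − 120 → 953; 20–29 − 282 → 470; 30–39 + 282 → 836; 40–49 + 190 → 1716; 50+ + 140 → 2580
Population now: 0–9=659, 10–19=953, 20–29=470, 30–39=836, 40–49=1716, 50+=2580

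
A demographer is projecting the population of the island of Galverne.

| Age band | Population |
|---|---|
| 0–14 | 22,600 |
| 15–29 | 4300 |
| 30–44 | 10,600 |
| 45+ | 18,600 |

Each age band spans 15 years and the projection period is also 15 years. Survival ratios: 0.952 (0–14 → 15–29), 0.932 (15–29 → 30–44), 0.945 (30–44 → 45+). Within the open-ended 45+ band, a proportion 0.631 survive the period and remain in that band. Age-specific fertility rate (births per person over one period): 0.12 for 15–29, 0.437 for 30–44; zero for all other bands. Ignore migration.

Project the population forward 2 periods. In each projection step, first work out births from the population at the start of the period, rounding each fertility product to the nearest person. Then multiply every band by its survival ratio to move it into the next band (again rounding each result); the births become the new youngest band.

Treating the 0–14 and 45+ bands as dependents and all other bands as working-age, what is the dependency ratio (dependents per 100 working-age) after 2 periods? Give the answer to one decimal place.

87.6

Period 1:
Births: 4300 * 0.12 = 516, 10600 * 0.437 = 4632 → total 5148
15–29: 22600 * 0.952 = 21515
30–44: 4300 * 0.932 = 4008
45+: 10600 * 0.945 + 18600 * 0.631 = 10017 + 11737 = 21754
→ [5148, 21515, 4008, 21754]
Period 2:
Births: 21515 * 0.12 = 2582, 4008 * 0.437 = 1751 → total 4333
15–29: 5148 * 0.952 = 4901
30–44: 21515 * 0.932 = 20052
45+: 4008 * 0.945 + 21754 * 0.631 = 3788 + 13727 = 17515
→ [4333, 4901, 20052, 17515]
Dependents (band 0–14 + band 45+) = 4333 + 17515 = 21848; working-age = 24953; ratio = 21848/24953 × 100 = 87.6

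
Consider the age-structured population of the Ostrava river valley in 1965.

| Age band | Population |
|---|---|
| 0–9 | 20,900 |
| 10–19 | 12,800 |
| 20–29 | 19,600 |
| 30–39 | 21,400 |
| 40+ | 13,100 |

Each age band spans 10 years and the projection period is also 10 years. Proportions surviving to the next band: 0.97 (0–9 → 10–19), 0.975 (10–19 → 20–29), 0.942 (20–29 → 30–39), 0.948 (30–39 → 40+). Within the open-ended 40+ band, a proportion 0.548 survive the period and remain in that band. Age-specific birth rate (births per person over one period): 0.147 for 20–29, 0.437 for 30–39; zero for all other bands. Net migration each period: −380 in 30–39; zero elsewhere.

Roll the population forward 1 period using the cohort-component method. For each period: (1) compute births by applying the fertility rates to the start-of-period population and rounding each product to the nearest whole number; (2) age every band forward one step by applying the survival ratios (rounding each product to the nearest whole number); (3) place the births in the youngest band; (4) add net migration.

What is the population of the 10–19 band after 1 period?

20273

(Bands numbered youngest = 1 to oldest = 5.)
Period 1:
Births: 19600 × 0.147 = 2881  |  21400 × 0.437 = 9352 — total 12233
Band 2: 20900 × 0.97 = 20273
Band 3: 12800 × 0.975 = 12480
Band 4: 19600 × 0.942 = 18463
Band 5: 21400 × 0.948 + 13100 × 0.548 = 20287 + 7179 = 27466
Net migration: Band 4 − 380 → 18083
End of period: [12233, 20273, 12480, 18083, 27466]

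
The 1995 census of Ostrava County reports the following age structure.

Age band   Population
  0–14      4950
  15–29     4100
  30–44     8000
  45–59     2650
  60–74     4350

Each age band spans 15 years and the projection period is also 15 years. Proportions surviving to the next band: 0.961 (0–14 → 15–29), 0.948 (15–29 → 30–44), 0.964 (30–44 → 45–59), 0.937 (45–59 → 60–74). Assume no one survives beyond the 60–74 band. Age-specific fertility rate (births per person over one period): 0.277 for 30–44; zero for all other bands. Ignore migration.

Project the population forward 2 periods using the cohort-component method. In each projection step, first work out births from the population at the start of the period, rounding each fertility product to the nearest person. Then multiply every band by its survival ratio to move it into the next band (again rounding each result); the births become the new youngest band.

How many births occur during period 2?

1077

Numbering the groups 1..5 from youngest to oldest:
[period 1]
Births: 8000 × 0.277 = 2216
Group 2: 4950 × 0.961 = 4757
Group 3: 4100 × 0.948 = 3887
Group 4: 8000 × 0.964 = 7712
Group 5: 2650 × 0.937 = 2483
Population now: 0–14=2216, 15–29=4757, 30–44=3887, 45–59=7712, 60–74=2483
[period 2]
Births: 3887 × 0.277 = 1077
Group 2: 2216 × 0.961 = 2130
Group 3: 4757 × 0.948 = 4510
Group 4: 3887 × 0.964 = 3747
Group 5: 7712 × 0.937 = 7226
Population now: 0–14=1077, 15–29=2130, 30–44=4510, 45–59=3747, 60–74=7226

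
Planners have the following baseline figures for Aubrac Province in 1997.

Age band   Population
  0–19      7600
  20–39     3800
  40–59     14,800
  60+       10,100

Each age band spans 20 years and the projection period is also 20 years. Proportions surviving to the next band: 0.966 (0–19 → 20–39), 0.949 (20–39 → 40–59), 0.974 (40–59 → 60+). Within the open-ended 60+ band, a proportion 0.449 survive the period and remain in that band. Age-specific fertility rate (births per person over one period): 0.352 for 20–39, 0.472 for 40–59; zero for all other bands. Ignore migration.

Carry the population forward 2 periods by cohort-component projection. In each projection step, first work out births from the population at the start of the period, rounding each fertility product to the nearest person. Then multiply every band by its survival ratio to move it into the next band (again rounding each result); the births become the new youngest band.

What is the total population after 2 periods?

31316

Period 1.
Births: 3800 × 0.352 = 1338 ; 14800 × 0.472 = 6986 ⇒ total 8324
20–39: 7600 × 0.966 = 7342
40–59: 3800 × 0.949 = 3606
60+: 14800 × 0.974 + 10100 × 0.449 = 14415 + 4535 = 18950
End of period: [8324, 7342, 3606, 18950]
Period 2.
Births: 7342 × 0.352 = 2584 ; 3606 × 0.472 = 1702 ⇒ total 4286
20–39: 8324 × 0.966 = 8041
40–59: 7342 × 0.949 = 6968
60+: 3606 × 0.974 + 18950 × 0.449 = 3512 + 8509 = 12021
End of period: [4286, 8041, 6968, 12021]
Total after period 2: 4286 + 8041 + 6968 + 12021 = 31316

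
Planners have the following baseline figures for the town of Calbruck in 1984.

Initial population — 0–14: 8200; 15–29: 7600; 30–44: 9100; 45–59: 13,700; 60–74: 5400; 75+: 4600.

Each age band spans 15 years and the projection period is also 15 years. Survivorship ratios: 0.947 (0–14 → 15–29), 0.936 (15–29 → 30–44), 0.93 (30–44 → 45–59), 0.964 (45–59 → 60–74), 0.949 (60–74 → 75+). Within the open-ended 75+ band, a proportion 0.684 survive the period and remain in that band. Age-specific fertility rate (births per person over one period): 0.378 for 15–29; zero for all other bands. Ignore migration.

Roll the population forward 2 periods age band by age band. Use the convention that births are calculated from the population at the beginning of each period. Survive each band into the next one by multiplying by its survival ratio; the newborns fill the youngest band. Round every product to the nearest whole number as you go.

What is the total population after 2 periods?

45888

Numbering the groups 1..6 from youngest to oldest:
Period 1:
Births: 7600 × 0.378 = 2873
Group 2: 8200 × 0.947 = 7765
Group 3: 7600 × 0.936 = 7114
Group 4: 9100 × 0.93 = 8463
Group 5: 13700 × 0.964 = 13207
Group 6: 5400 × 0.949 + 4600 × 0.684 = 5125 + 3146 = 8271
Giving 2873 / 7765 / 7114 / 8463 / 13207 / 8271.
Period 2:
Births: 7765 × 0.378 = 2935
Group 2: 2873 × 0.947 = 2721
Group 3: 7765 × 0.936 = 7268
Group 4: 7114 × 0.93 = 6616
Group 5: 8463 × 0.964 = 8158
Group 6: 13207 × 0.949 + 8271 × 0.684 = 12533 + 5657 = 18190
Giving 2935 / 2721 / 7268 / 6616 / 8158 / 18190.
Total after period 2: 2935 + 2721 + 7268 + 6616 + 8158 + 18190 = 45888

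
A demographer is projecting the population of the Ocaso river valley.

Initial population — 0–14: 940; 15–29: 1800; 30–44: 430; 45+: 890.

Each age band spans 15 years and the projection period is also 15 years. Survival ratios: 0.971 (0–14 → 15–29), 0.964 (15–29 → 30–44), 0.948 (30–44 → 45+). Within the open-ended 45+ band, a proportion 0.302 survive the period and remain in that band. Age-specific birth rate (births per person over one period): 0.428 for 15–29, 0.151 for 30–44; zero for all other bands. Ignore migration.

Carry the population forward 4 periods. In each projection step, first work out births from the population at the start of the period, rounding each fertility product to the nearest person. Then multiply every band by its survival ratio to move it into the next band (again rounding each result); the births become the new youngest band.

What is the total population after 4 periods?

(Groups numbered youngest = 1 to oldest = 4.)
— Period 1 —
Births: 1800 × 0.428 = 770, 430 × 0.151 = 65 → 835
Group 2: 940 × 0.971 = 913
Group 3: 1800 × 0.964 = 1735
Group 4: 430 × 0.948 + 890 × 0.302 = 408 + 269 = 677
End of period: [835, 913, 1735, 677]
— Period 2 —
Births: 913 × 0.428 = 391, 1735 × 0.151 = 262 → 653
Group 2: 835 × 0.971 = 811
Group 3: 913 × 0.964 = 880
Group 4: 1735 × 0.948 + 677 × 0.302 = 1645 + 204 = 1849
End of period: [653, 811, 880, 1849]
— Period 3 —
Births: 811 × 0.428 = 347, 880 × 0.151 = 133 → 480
Group 2: 653 × 0.971 = 634
Group 3: 811 × 0.964 = 782
Group 4: 880 × 0.948 + 1849 × 0.302 = 834 + 558 = 1392
End of period: [480, 634, 782, 1392]
— Period 4 —
Births: 634 × 0.428 = 271, 782 × 0.151 = 118 → 389
Group 2: 480 × 0.971 = 466
Group 3: 634 × 0.964 = 611
Group 4: 782 × 0.948 + 1392 × 0.302 = 741 + 420 = 1161
End of period: [389, 466, 611, 1161]
Total after period 4: 389 + 466 + 611 + 1161 = 2627

2627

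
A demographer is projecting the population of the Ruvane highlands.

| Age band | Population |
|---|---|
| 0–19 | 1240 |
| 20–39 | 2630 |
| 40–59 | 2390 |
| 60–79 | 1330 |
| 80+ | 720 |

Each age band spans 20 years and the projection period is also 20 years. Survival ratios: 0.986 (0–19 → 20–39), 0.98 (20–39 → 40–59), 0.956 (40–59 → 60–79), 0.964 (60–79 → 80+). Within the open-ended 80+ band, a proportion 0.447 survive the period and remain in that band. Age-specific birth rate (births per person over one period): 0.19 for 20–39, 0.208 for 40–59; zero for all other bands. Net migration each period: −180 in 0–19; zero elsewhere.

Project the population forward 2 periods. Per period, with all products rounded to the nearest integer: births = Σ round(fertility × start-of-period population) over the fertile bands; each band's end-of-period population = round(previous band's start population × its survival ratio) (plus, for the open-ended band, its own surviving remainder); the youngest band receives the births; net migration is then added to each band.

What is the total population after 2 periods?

Numbering the groups 1..5 from youngest to oldest:
Period 1:
Births: 2630 × 0.19 = 500  |  2390 × 0.208 = 497 ⇒ total 997
Group 2: 1240 × 0.986 = 1223
Group 3: 2630 × 0.98 = 2577
Group 4: 2390 × 0.956 = 2285
Group 5: 1330 × 0.964 + 720 × 0.447 = 1282 + 322 = 1604
Net migration: Group 1 − 180 → 817
Giving 817 / 1223 / 2577 / 2285 / 1604.
Period 2:
Births: 1223 × 0.19 = 232  |  2577 × 0.208 = 536 ⇒ total 768
Group 2: 817 × 0.986 = 806
Group 3: 1223 × 0.98 = 1199
Group 4: 2577 × 0.956 = 2464
Group 5: 2285 × 0.964 + 1604 × 0.447 = 2203 + 717 = 2920
Net migration: Group 1 − 180 → 588
Giving 588 / 806 / 1199 / 2464 / 2920.
Total after period 2: 588 + 806 + 1199 + 2464 + 2920 = 7977

7977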